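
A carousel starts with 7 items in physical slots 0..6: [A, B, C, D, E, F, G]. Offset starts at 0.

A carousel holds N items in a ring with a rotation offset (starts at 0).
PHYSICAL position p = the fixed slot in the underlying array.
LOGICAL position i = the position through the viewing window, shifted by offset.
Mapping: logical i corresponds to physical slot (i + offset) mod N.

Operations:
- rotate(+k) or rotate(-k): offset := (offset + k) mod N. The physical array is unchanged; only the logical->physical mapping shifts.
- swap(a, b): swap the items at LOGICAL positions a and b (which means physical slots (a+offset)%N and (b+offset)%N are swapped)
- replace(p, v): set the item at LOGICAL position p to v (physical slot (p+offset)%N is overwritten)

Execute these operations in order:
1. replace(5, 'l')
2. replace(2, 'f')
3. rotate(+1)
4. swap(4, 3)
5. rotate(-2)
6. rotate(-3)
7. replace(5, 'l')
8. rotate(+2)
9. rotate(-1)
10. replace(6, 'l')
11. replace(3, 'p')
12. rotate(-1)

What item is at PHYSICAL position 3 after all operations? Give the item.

Answer: l

Derivation:
After op 1 (replace(5, 'l')): offset=0, physical=[A,B,C,D,E,l,G], logical=[A,B,C,D,E,l,G]
After op 2 (replace(2, 'f')): offset=0, physical=[A,B,f,D,E,l,G], logical=[A,B,f,D,E,l,G]
After op 3 (rotate(+1)): offset=1, physical=[A,B,f,D,E,l,G], logical=[B,f,D,E,l,G,A]
After op 4 (swap(4, 3)): offset=1, physical=[A,B,f,D,l,E,G], logical=[B,f,D,l,E,G,A]
After op 5 (rotate(-2)): offset=6, physical=[A,B,f,D,l,E,G], logical=[G,A,B,f,D,l,E]
After op 6 (rotate(-3)): offset=3, physical=[A,B,f,D,l,E,G], logical=[D,l,E,G,A,B,f]
After op 7 (replace(5, 'l')): offset=3, physical=[A,l,f,D,l,E,G], logical=[D,l,E,G,A,l,f]
After op 8 (rotate(+2)): offset=5, physical=[A,l,f,D,l,E,G], logical=[E,G,A,l,f,D,l]
After op 9 (rotate(-1)): offset=4, physical=[A,l,f,D,l,E,G], logical=[l,E,G,A,l,f,D]
After op 10 (replace(6, 'l')): offset=4, physical=[A,l,f,l,l,E,G], logical=[l,E,G,A,l,f,l]
After op 11 (replace(3, 'p')): offset=4, physical=[p,l,f,l,l,E,G], logical=[l,E,G,p,l,f,l]
After op 12 (rotate(-1)): offset=3, physical=[p,l,f,l,l,E,G], logical=[l,l,E,G,p,l,f]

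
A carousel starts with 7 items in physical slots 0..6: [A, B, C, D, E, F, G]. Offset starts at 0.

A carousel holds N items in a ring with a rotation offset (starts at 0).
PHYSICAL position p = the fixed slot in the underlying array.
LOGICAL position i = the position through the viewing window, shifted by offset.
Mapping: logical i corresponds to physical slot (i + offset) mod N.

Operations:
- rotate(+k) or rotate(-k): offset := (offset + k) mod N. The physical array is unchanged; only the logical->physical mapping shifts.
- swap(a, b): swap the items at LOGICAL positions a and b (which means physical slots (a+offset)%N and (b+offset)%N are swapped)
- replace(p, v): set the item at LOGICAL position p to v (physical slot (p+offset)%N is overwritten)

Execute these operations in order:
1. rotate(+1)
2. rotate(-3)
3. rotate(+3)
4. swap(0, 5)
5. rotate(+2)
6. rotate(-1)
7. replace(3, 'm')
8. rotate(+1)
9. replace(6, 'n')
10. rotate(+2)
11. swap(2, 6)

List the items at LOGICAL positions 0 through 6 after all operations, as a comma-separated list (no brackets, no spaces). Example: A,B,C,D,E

Answer: m,B,E,G,n,D,A

Derivation:
After op 1 (rotate(+1)): offset=1, physical=[A,B,C,D,E,F,G], logical=[B,C,D,E,F,G,A]
After op 2 (rotate(-3)): offset=5, physical=[A,B,C,D,E,F,G], logical=[F,G,A,B,C,D,E]
After op 3 (rotate(+3)): offset=1, physical=[A,B,C,D,E,F,G], logical=[B,C,D,E,F,G,A]
After op 4 (swap(0, 5)): offset=1, physical=[A,G,C,D,E,F,B], logical=[G,C,D,E,F,B,A]
After op 5 (rotate(+2)): offset=3, physical=[A,G,C,D,E,F,B], logical=[D,E,F,B,A,G,C]
After op 6 (rotate(-1)): offset=2, physical=[A,G,C,D,E,F,B], logical=[C,D,E,F,B,A,G]
After op 7 (replace(3, 'm')): offset=2, physical=[A,G,C,D,E,m,B], logical=[C,D,E,m,B,A,G]
After op 8 (rotate(+1)): offset=3, physical=[A,G,C,D,E,m,B], logical=[D,E,m,B,A,G,C]
After op 9 (replace(6, 'n')): offset=3, physical=[A,G,n,D,E,m,B], logical=[D,E,m,B,A,G,n]
After op 10 (rotate(+2)): offset=5, physical=[A,G,n,D,E,m,B], logical=[m,B,A,G,n,D,E]
After op 11 (swap(2, 6)): offset=5, physical=[E,G,n,D,A,m,B], logical=[m,B,E,G,n,D,A]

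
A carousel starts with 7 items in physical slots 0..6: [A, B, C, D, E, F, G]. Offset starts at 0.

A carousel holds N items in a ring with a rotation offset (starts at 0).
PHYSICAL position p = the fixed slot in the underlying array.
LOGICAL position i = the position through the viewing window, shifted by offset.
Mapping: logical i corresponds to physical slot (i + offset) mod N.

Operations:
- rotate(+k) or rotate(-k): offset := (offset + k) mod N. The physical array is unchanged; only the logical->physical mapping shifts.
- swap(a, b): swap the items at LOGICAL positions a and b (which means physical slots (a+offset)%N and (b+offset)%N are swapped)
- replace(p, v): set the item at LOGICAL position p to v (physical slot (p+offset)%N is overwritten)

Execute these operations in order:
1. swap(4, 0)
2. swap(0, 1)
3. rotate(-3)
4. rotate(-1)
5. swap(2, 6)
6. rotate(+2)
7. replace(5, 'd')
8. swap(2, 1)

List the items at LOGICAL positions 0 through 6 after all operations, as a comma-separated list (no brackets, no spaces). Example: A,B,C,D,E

After op 1 (swap(4, 0)): offset=0, physical=[E,B,C,D,A,F,G], logical=[E,B,C,D,A,F,G]
After op 2 (swap(0, 1)): offset=0, physical=[B,E,C,D,A,F,G], logical=[B,E,C,D,A,F,G]
After op 3 (rotate(-3)): offset=4, physical=[B,E,C,D,A,F,G], logical=[A,F,G,B,E,C,D]
After op 4 (rotate(-1)): offset=3, physical=[B,E,C,D,A,F,G], logical=[D,A,F,G,B,E,C]
After op 5 (swap(2, 6)): offset=3, physical=[B,E,F,D,A,C,G], logical=[D,A,C,G,B,E,F]
After op 6 (rotate(+2)): offset=5, physical=[B,E,F,D,A,C,G], logical=[C,G,B,E,F,D,A]
After op 7 (replace(5, 'd')): offset=5, physical=[B,E,F,d,A,C,G], logical=[C,G,B,E,F,d,A]
After op 8 (swap(2, 1)): offset=5, physical=[G,E,F,d,A,C,B], logical=[C,B,G,E,F,d,A]

Answer: C,B,G,E,F,d,A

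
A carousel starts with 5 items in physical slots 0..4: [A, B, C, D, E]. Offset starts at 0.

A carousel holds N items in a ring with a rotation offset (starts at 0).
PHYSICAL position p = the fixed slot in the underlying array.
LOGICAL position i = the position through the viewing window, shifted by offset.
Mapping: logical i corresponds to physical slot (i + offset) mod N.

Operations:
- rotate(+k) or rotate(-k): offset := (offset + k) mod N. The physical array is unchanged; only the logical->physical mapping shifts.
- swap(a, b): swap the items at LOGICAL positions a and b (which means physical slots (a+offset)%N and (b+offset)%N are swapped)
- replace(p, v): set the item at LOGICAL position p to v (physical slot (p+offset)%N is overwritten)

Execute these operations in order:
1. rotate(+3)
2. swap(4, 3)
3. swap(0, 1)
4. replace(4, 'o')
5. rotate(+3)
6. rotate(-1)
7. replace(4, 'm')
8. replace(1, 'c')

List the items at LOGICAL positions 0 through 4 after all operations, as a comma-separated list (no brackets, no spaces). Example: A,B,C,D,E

After op 1 (rotate(+3)): offset=3, physical=[A,B,C,D,E], logical=[D,E,A,B,C]
After op 2 (swap(4, 3)): offset=3, physical=[A,C,B,D,E], logical=[D,E,A,C,B]
After op 3 (swap(0, 1)): offset=3, physical=[A,C,B,E,D], logical=[E,D,A,C,B]
After op 4 (replace(4, 'o')): offset=3, physical=[A,C,o,E,D], logical=[E,D,A,C,o]
After op 5 (rotate(+3)): offset=1, physical=[A,C,o,E,D], logical=[C,o,E,D,A]
After op 6 (rotate(-1)): offset=0, physical=[A,C,o,E,D], logical=[A,C,o,E,D]
After op 7 (replace(4, 'm')): offset=0, physical=[A,C,o,E,m], logical=[A,C,o,E,m]
After op 8 (replace(1, 'c')): offset=0, physical=[A,c,o,E,m], logical=[A,c,o,E,m]

Answer: A,c,o,E,m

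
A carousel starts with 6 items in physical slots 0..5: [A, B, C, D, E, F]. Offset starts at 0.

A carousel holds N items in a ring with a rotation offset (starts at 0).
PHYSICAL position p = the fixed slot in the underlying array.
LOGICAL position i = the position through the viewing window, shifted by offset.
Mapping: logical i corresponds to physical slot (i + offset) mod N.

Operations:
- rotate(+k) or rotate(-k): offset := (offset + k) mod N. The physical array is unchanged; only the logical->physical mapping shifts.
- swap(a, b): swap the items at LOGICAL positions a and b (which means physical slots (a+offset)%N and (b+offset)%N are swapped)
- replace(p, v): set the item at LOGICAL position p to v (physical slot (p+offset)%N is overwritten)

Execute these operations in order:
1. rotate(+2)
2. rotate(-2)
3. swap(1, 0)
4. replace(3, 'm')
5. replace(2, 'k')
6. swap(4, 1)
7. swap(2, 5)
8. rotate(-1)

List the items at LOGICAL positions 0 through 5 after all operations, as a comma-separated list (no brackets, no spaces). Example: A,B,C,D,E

After op 1 (rotate(+2)): offset=2, physical=[A,B,C,D,E,F], logical=[C,D,E,F,A,B]
After op 2 (rotate(-2)): offset=0, physical=[A,B,C,D,E,F], logical=[A,B,C,D,E,F]
After op 3 (swap(1, 0)): offset=0, physical=[B,A,C,D,E,F], logical=[B,A,C,D,E,F]
After op 4 (replace(3, 'm')): offset=0, physical=[B,A,C,m,E,F], logical=[B,A,C,m,E,F]
After op 5 (replace(2, 'k')): offset=0, physical=[B,A,k,m,E,F], logical=[B,A,k,m,E,F]
After op 6 (swap(4, 1)): offset=0, physical=[B,E,k,m,A,F], logical=[B,E,k,m,A,F]
After op 7 (swap(2, 5)): offset=0, physical=[B,E,F,m,A,k], logical=[B,E,F,m,A,k]
After op 8 (rotate(-1)): offset=5, physical=[B,E,F,m,A,k], logical=[k,B,E,F,m,A]

Answer: k,B,E,F,m,A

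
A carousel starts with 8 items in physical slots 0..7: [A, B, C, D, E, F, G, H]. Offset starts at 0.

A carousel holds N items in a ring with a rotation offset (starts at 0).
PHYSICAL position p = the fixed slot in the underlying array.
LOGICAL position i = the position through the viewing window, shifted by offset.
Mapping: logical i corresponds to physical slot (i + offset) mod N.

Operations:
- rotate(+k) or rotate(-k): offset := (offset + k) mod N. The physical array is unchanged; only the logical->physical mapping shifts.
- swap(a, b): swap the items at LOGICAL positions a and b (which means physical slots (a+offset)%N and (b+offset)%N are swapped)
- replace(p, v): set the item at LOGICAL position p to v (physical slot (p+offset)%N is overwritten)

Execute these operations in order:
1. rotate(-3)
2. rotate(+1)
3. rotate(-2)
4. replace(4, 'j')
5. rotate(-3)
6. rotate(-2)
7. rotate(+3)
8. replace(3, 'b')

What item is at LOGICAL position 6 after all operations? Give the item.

After op 1 (rotate(-3)): offset=5, physical=[A,B,C,D,E,F,G,H], logical=[F,G,H,A,B,C,D,E]
After op 2 (rotate(+1)): offset=6, physical=[A,B,C,D,E,F,G,H], logical=[G,H,A,B,C,D,E,F]
After op 3 (rotate(-2)): offset=4, physical=[A,B,C,D,E,F,G,H], logical=[E,F,G,H,A,B,C,D]
After op 4 (replace(4, 'j')): offset=4, physical=[j,B,C,D,E,F,G,H], logical=[E,F,G,H,j,B,C,D]
After op 5 (rotate(-3)): offset=1, physical=[j,B,C,D,E,F,G,H], logical=[B,C,D,E,F,G,H,j]
After op 6 (rotate(-2)): offset=7, physical=[j,B,C,D,E,F,G,H], logical=[H,j,B,C,D,E,F,G]
After op 7 (rotate(+3)): offset=2, physical=[j,B,C,D,E,F,G,H], logical=[C,D,E,F,G,H,j,B]
After op 8 (replace(3, 'b')): offset=2, physical=[j,B,C,D,E,b,G,H], logical=[C,D,E,b,G,H,j,B]

Answer: j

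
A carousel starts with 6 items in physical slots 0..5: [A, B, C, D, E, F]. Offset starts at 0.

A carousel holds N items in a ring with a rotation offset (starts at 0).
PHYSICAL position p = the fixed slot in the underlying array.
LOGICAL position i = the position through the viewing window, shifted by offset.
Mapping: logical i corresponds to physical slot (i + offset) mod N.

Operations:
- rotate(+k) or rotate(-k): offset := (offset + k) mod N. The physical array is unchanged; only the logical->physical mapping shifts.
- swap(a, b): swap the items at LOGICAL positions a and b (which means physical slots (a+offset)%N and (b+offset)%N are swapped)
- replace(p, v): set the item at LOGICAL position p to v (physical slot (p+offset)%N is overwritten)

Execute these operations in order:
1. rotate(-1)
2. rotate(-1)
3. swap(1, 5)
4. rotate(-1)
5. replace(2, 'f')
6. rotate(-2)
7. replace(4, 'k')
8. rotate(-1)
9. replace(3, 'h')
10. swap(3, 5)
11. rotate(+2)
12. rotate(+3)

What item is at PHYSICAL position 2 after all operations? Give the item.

After op 1 (rotate(-1)): offset=5, physical=[A,B,C,D,E,F], logical=[F,A,B,C,D,E]
After op 2 (rotate(-1)): offset=4, physical=[A,B,C,D,E,F], logical=[E,F,A,B,C,D]
After op 3 (swap(1, 5)): offset=4, physical=[A,B,C,F,E,D], logical=[E,D,A,B,C,F]
After op 4 (rotate(-1)): offset=3, physical=[A,B,C,F,E,D], logical=[F,E,D,A,B,C]
After op 5 (replace(2, 'f')): offset=3, physical=[A,B,C,F,E,f], logical=[F,E,f,A,B,C]
After op 6 (rotate(-2)): offset=1, physical=[A,B,C,F,E,f], logical=[B,C,F,E,f,A]
After op 7 (replace(4, 'k')): offset=1, physical=[A,B,C,F,E,k], logical=[B,C,F,E,k,A]
After op 8 (rotate(-1)): offset=0, physical=[A,B,C,F,E,k], logical=[A,B,C,F,E,k]
After op 9 (replace(3, 'h')): offset=0, physical=[A,B,C,h,E,k], logical=[A,B,C,h,E,k]
After op 10 (swap(3, 5)): offset=0, physical=[A,B,C,k,E,h], logical=[A,B,C,k,E,h]
After op 11 (rotate(+2)): offset=2, physical=[A,B,C,k,E,h], logical=[C,k,E,h,A,B]
After op 12 (rotate(+3)): offset=5, physical=[A,B,C,k,E,h], logical=[h,A,B,C,k,E]

Answer: C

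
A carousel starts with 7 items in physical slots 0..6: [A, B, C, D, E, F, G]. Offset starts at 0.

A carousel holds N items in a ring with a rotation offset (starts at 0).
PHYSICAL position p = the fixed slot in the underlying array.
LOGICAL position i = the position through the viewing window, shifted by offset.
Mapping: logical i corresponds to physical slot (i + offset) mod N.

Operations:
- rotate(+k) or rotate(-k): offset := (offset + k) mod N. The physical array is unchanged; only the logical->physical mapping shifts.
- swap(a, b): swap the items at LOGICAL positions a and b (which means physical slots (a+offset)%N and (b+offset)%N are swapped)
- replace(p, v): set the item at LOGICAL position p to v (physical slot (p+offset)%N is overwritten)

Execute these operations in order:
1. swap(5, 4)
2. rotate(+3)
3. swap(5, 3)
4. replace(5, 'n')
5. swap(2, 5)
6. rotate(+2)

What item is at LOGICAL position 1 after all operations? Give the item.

Answer: B

Derivation:
After op 1 (swap(5, 4)): offset=0, physical=[A,B,C,D,F,E,G], logical=[A,B,C,D,F,E,G]
After op 2 (rotate(+3)): offset=3, physical=[A,B,C,D,F,E,G], logical=[D,F,E,G,A,B,C]
After op 3 (swap(5, 3)): offset=3, physical=[A,G,C,D,F,E,B], logical=[D,F,E,B,A,G,C]
After op 4 (replace(5, 'n')): offset=3, physical=[A,n,C,D,F,E,B], logical=[D,F,E,B,A,n,C]
After op 5 (swap(2, 5)): offset=3, physical=[A,E,C,D,F,n,B], logical=[D,F,n,B,A,E,C]
After op 6 (rotate(+2)): offset=5, physical=[A,E,C,D,F,n,B], logical=[n,B,A,E,C,D,F]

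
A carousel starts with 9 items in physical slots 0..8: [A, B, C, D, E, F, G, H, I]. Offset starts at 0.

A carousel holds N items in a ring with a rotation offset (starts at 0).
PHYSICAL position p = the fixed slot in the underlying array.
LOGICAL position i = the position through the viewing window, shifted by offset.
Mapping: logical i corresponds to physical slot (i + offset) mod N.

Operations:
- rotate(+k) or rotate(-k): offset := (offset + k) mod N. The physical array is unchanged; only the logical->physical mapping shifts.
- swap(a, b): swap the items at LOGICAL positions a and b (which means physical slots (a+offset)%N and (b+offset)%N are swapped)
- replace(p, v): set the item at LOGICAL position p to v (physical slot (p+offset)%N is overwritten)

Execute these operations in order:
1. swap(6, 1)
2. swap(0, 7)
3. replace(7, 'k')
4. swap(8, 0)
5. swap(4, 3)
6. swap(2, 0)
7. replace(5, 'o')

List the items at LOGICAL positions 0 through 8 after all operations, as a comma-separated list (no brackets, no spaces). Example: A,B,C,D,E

Answer: C,G,I,E,D,o,B,k,H

Derivation:
After op 1 (swap(6, 1)): offset=0, physical=[A,G,C,D,E,F,B,H,I], logical=[A,G,C,D,E,F,B,H,I]
After op 2 (swap(0, 7)): offset=0, physical=[H,G,C,D,E,F,B,A,I], logical=[H,G,C,D,E,F,B,A,I]
After op 3 (replace(7, 'k')): offset=0, physical=[H,G,C,D,E,F,B,k,I], logical=[H,G,C,D,E,F,B,k,I]
After op 4 (swap(8, 0)): offset=0, physical=[I,G,C,D,E,F,B,k,H], logical=[I,G,C,D,E,F,B,k,H]
After op 5 (swap(4, 3)): offset=0, physical=[I,G,C,E,D,F,B,k,H], logical=[I,G,C,E,D,F,B,k,H]
After op 6 (swap(2, 0)): offset=0, physical=[C,G,I,E,D,F,B,k,H], logical=[C,G,I,E,D,F,B,k,H]
After op 7 (replace(5, 'o')): offset=0, physical=[C,G,I,E,D,o,B,k,H], logical=[C,G,I,E,D,o,B,k,H]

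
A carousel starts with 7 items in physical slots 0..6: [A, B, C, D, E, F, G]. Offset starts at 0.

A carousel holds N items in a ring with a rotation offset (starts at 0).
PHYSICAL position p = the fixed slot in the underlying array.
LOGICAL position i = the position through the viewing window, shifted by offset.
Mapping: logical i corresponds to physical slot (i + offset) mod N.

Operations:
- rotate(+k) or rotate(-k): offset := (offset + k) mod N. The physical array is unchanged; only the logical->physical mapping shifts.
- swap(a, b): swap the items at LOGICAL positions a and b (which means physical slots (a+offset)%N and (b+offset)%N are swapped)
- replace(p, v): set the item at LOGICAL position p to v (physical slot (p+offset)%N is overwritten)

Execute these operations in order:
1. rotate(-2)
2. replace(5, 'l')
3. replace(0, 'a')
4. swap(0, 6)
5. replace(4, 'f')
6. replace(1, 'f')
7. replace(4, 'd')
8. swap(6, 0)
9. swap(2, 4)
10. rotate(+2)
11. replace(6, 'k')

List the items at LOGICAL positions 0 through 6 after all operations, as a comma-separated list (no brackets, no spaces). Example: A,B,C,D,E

After op 1 (rotate(-2)): offset=5, physical=[A,B,C,D,E,F,G], logical=[F,G,A,B,C,D,E]
After op 2 (replace(5, 'l')): offset=5, physical=[A,B,C,l,E,F,G], logical=[F,G,A,B,C,l,E]
After op 3 (replace(0, 'a')): offset=5, physical=[A,B,C,l,E,a,G], logical=[a,G,A,B,C,l,E]
After op 4 (swap(0, 6)): offset=5, physical=[A,B,C,l,a,E,G], logical=[E,G,A,B,C,l,a]
After op 5 (replace(4, 'f')): offset=5, physical=[A,B,f,l,a,E,G], logical=[E,G,A,B,f,l,a]
After op 6 (replace(1, 'f')): offset=5, physical=[A,B,f,l,a,E,f], logical=[E,f,A,B,f,l,a]
After op 7 (replace(4, 'd')): offset=5, physical=[A,B,d,l,a,E,f], logical=[E,f,A,B,d,l,a]
After op 8 (swap(6, 0)): offset=5, physical=[A,B,d,l,E,a,f], logical=[a,f,A,B,d,l,E]
After op 9 (swap(2, 4)): offset=5, physical=[d,B,A,l,E,a,f], logical=[a,f,d,B,A,l,E]
After op 10 (rotate(+2)): offset=0, physical=[d,B,A,l,E,a,f], logical=[d,B,A,l,E,a,f]
After op 11 (replace(6, 'k')): offset=0, physical=[d,B,A,l,E,a,k], logical=[d,B,A,l,E,a,k]

Answer: d,B,A,l,E,a,k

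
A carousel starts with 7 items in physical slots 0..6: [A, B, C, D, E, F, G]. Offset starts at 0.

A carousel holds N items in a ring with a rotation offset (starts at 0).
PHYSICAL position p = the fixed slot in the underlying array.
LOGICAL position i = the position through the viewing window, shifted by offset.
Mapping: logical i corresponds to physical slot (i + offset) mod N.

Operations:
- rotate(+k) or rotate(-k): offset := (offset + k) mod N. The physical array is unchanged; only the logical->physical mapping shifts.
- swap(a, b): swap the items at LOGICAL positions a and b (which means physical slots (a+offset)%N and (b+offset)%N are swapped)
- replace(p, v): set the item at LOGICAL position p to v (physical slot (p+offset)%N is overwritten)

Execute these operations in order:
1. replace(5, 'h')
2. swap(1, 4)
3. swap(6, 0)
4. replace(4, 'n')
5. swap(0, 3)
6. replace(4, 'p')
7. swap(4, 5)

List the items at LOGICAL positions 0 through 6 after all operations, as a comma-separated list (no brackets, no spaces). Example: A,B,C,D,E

Answer: D,E,C,G,h,p,A

Derivation:
After op 1 (replace(5, 'h')): offset=0, physical=[A,B,C,D,E,h,G], logical=[A,B,C,D,E,h,G]
After op 2 (swap(1, 4)): offset=0, physical=[A,E,C,D,B,h,G], logical=[A,E,C,D,B,h,G]
After op 3 (swap(6, 0)): offset=0, physical=[G,E,C,D,B,h,A], logical=[G,E,C,D,B,h,A]
After op 4 (replace(4, 'n')): offset=0, physical=[G,E,C,D,n,h,A], logical=[G,E,C,D,n,h,A]
After op 5 (swap(0, 3)): offset=0, physical=[D,E,C,G,n,h,A], logical=[D,E,C,G,n,h,A]
After op 6 (replace(4, 'p')): offset=0, physical=[D,E,C,G,p,h,A], logical=[D,E,C,G,p,h,A]
After op 7 (swap(4, 5)): offset=0, physical=[D,E,C,G,h,p,A], logical=[D,E,C,G,h,p,A]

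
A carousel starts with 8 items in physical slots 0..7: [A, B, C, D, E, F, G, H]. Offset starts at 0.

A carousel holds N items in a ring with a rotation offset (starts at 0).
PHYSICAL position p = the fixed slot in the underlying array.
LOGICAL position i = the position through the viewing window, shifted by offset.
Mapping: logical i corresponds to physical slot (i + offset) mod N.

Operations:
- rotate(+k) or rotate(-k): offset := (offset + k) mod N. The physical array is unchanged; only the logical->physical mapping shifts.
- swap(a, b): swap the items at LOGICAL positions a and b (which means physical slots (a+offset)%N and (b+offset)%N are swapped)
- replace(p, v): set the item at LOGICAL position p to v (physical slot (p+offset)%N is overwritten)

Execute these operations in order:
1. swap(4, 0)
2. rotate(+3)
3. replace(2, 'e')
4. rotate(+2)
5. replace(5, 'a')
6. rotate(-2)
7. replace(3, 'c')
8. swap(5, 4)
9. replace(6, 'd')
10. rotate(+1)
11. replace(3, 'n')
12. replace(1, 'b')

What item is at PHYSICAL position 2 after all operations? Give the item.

Answer: a

Derivation:
After op 1 (swap(4, 0)): offset=0, physical=[E,B,C,D,A,F,G,H], logical=[E,B,C,D,A,F,G,H]
After op 2 (rotate(+3)): offset=3, physical=[E,B,C,D,A,F,G,H], logical=[D,A,F,G,H,E,B,C]
After op 3 (replace(2, 'e')): offset=3, physical=[E,B,C,D,A,e,G,H], logical=[D,A,e,G,H,E,B,C]
After op 4 (rotate(+2)): offset=5, physical=[E,B,C,D,A,e,G,H], logical=[e,G,H,E,B,C,D,A]
After op 5 (replace(5, 'a')): offset=5, physical=[E,B,a,D,A,e,G,H], logical=[e,G,H,E,B,a,D,A]
After op 6 (rotate(-2)): offset=3, physical=[E,B,a,D,A,e,G,H], logical=[D,A,e,G,H,E,B,a]
After op 7 (replace(3, 'c')): offset=3, physical=[E,B,a,D,A,e,c,H], logical=[D,A,e,c,H,E,B,a]
After op 8 (swap(5, 4)): offset=3, physical=[H,B,a,D,A,e,c,E], logical=[D,A,e,c,E,H,B,a]
After op 9 (replace(6, 'd')): offset=3, physical=[H,d,a,D,A,e,c,E], logical=[D,A,e,c,E,H,d,a]
After op 10 (rotate(+1)): offset=4, physical=[H,d,a,D,A,e,c,E], logical=[A,e,c,E,H,d,a,D]
After op 11 (replace(3, 'n')): offset=4, physical=[H,d,a,D,A,e,c,n], logical=[A,e,c,n,H,d,a,D]
After op 12 (replace(1, 'b')): offset=4, physical=[H,d,a,D,A,b,c,n], logical=[A,b,c,n,H,d,a,D]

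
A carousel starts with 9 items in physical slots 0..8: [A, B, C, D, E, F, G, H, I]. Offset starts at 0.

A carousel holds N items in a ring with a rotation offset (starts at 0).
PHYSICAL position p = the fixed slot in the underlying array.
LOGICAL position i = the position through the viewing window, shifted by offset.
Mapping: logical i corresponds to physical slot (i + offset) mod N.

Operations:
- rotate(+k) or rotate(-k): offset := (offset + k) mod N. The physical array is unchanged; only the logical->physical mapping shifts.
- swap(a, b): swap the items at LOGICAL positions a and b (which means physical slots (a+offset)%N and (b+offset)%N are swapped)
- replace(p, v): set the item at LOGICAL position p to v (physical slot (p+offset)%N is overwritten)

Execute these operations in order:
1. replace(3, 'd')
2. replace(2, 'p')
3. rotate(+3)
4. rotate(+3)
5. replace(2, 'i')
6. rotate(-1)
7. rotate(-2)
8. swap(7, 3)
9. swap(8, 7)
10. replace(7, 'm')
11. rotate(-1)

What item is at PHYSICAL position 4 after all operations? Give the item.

Answer: E

Derivation:
After op 1 (replace(3, 'd')): offset=0, physical=[A,B,C,d,E,F,G,H,I], logical=[A,B,C,d,E,F,G,H,I]
After op 2 (replace(2, 'p')): offset=0, physical=[A,B,p,d,E,F,G,H,I], logical=[A,B,p,d,E,F,G,H,I]
After op 3 (rotate(+3)): offset=3, physical=[A,B,p,d,E,F,G,H,I], logical=[d,E,F,G,H,I,A,B,p]
After op 4 (rotate(+3)): offset=6, physical=[A,B,p,d,E,F,G,H,I], logical=[G,H,I,A,B,p,d,E,F]
After op 5 (replace(2, 'i')): offset=6, physical=[A,B,p,d,E,F,G,H,i], logical=[G,H,i,A,B,p,d,E,F]
After op 6 (rotate(-1)): offset=5, physical=[A,B,p,d,E,F,G,H,i], logical=[F,G,H,i,A,B,p,d,E]
After op 7 (rotate(-2)): offset=3, physical=[A,B,p,d,E,F,G,H,i], logical=[d,E,F,G,H,i,A,B,p]
After op 8 (swap(7, 3)): offset=3, physical=[A,G,p,d,E,F,B,H,i], logical=[d,E,F,B,H,i,A,G,p]
After op 9 (swap(8, 7)): offset=3, physical=[A,p,G,d,E,F,B,H,i], logical=[d,E,F,B,H,i,A,p,G]
After op 10 (replace(7, 'm')): offset=3, physical=[A,m,G,d,E,F,B,H,i], logical=[d,E,F,B,H,i,A,m,G]
After op 11 (rotate(-1)): offset=2, physical=[A,m,G,d,E,F,B,H,i], logical=[G,d,E,F,B,H,i,A,m]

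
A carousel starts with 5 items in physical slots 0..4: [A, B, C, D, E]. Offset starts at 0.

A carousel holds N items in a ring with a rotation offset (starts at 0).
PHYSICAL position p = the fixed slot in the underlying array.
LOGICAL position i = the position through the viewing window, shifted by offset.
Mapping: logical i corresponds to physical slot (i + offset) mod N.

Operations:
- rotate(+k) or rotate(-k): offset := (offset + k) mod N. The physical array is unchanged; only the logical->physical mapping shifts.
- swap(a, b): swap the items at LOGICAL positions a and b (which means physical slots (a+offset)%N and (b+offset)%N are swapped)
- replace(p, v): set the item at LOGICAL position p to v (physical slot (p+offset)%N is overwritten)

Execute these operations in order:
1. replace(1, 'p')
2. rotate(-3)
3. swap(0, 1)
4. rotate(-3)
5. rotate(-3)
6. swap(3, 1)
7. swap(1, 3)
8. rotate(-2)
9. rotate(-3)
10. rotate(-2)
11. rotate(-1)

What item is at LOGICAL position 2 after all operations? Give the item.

Answer: A

Derivation:
After op 1 (replace(1, 'p')): offset=0, physical=[A,p,C,D,E], logical=[A,p,C,D,E]
After op 2 (rotate(-3)): offset=2, physical=[A,p,C,D,E], logical=[C,D,E,A,p]
After op 3 (swap(0, 1)): offset=2, physical=[A,p,D,C,E], logical=[D,C,E,A,p]
After op 4 (rotate(-3)): offset=4, physical=[A,p,D,C,E], logical=[E,A,p,D,C]
After op 5 (rotate(-3)): offset=1, physical=[A,p,D,C,E], logical=[p,D,C,E,A]
After op 6 (swap(3, 1)): offset=1, physical=[A,p,E,C,D], logical=[p,E,C,D,A]
After op 7 (swap(1, 3)): offset=1, physical=[A,p,D,C,E], logical=[p,D,C,E,A]
After op 8 (rotate(-2)): offset=4, physical=[A,p,D,C,E], logical=[E,A,p,D,C]
After op 9 (rotate(-3)): offset=1, physical=[A,p,D,C,E], logical=[p,D,C,E,A]
After op 10 (rotate(-2)): offset=4, physical=[A,p,D,C,E], logical=[E,A,p,D,C]
After op 11 (rotate(-1)): offset=3, physical=[A,p,D,C,E], logical=[C,E,A,p,D]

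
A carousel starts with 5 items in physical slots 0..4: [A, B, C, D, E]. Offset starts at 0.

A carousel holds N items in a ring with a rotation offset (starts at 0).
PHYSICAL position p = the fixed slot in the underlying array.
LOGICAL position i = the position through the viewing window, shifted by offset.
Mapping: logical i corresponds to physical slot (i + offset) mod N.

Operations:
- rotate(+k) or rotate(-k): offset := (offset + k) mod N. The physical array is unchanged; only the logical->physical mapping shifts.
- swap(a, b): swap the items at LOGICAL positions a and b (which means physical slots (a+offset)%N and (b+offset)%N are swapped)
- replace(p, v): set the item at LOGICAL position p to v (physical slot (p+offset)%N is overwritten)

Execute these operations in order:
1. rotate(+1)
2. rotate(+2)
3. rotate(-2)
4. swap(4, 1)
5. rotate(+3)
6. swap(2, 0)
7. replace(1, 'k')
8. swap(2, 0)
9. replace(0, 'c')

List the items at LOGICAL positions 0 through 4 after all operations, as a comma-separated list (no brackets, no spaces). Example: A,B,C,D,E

After op 1 (rotate(+1)): offset=1, physical=[A,B,C,D,E], logical=[B,C,D,E,A]
After op 2 (rotate(+2)): offset=3, physical=[A,B,C,D,E], logical=[D,E,A,B,C]
After op 3 (rotate(-2)): offset=1, physical=[A,B,C,D,E], logical=[B,C,D,E,A]
After op 4 (swap(4, 1)): offset=1, physical=[C,B,A,D,E], logical=[B,A,D,E,C]
After op 5 (rotate(+3)): offset=4, physical=[C,B,A,D,E], logical=[E,C,B,A,D]
After op 6 (swap(2, 0)): offset=4, physical=[C,E,A,D,B], logical=[B,C,E,A,D]
After op 7 (replace(1, 'k')): offset=4, physical=[k,E,A,D,B], logical=[B,k,E,A,D]
After op 8 (swap(2, 0)): offset=4, physical=[k,B,A,D,E], logical=[E,k,B,A,D]
After op 9 (replace(0, 'c')): offset=4, physical=[k,B,A,D,c], logical=[c,k,B,A,D]

Answer: c,k,B,A,D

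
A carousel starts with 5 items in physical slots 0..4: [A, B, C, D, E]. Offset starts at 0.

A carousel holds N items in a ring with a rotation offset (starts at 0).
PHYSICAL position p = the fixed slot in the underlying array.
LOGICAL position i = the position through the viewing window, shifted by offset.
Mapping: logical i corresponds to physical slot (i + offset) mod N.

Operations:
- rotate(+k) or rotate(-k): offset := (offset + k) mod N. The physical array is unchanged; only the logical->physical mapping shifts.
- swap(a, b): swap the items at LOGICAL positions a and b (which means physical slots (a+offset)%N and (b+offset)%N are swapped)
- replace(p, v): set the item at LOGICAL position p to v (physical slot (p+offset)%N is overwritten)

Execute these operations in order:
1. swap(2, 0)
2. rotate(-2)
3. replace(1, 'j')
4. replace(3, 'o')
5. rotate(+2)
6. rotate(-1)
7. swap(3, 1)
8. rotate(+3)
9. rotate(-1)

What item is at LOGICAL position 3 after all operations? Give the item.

Answer: j

Derivation:
After op 1 (swap(2, 0)): offset=0, physical=[C,B,A,D,E], logical=[C,B,A,D,E]
After op 2 (rotate(-2)): offset=3, physical=[C,B,A,D,E], logical=[D,E,C,B,A]
After op 3 (replace(1, 'j')): offset=3, physical=[C,B,A,D,j], logical=[D,j,C,B,A]
After op 4 (replace(3, 'o')): offset=3, physical=[C,o,A,D,j], logical=[D,j,C,o,A]
After op 5 (rotate(+2)): offset=0, physical=[C,o,A,D,j], logical=[C,o,A,D,j]
After op 6 (rotate(-1)): offset=4, physical=[C,o,A,D,j], logical=[j,C,o,A,D]
After op 7 (swap(3, 1)): offset=4, physical=[A,o,C,D,j], logical=[j,A,o,C,D]
After op 8 (rotate(+3)): offset=2, physical=[A,o,C,D,j], logical=[C,D,j,A,o]
After op 9 (rotate(-1)): offset=1, physical=[A,o,C,D,j], logical=[o,C,D,j,A]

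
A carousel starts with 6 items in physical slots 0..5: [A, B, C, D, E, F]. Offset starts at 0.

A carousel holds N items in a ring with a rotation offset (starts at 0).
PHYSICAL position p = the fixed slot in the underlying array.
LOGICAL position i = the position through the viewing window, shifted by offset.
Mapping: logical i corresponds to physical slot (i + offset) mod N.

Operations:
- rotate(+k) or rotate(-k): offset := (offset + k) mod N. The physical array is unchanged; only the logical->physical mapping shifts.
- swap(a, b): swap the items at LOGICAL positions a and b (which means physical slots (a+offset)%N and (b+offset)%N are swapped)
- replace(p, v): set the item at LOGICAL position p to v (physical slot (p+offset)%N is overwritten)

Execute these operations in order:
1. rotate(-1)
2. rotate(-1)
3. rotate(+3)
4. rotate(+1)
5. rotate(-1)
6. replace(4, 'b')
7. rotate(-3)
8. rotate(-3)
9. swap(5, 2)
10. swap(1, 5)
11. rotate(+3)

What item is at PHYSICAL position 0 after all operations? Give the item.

Answer: C

Derivation:
After op 1 (rotate(-1)): offset=5, physical=[A,B,C,D,E,F], logical=[F,A,B,C,D,E]
After op 2 (rotate(-1)): offset=4, physical=[A,B,C,D,E,F], logical=[E,F,A,B,C,D]
After op 3 (rotate(+3)): offset=1, physical=[A,B,C,D,E,F], logical=[B,C,D,E,F,A]
After op 4 (rotate(+1)): offset=2, physical=[A,B,C,D,E,F], logical=[C,D,E,F,A,B]
After op 5 (rotate(-1)): offset=1, physical=[A,B,C,D,E,F], logical=[B,C,D,E,F,A]
After op 6 (replace(4, 'b')): offset=1, physical=[A,B,C,D,E,b], logical=[B,C,D,E,b,A]
After op 7 (rotate(-3)): offset=4, physical=[A,B,C,D,E,b], logical=[E,b,A,B,C,D]
After op 8 (rotate(-3)): offset=1, physical=[A,B,C,D,E,b], logical=[B,C,D,E,b,A]
After op 9 (swap(5, 2)): offset=1, physical=[D,B,C,A,E,b], logical=[B,C,A,E,b,D]
After op 10 (swap(1, 5)): offset=1, physical=[C,B,D,A,E,b], logical=[B,D,A,E,b,C]
After op 11 (rotate(+3)): offset=4, physical=[C,B,D,A,E,b], logical=[E,b,C,B,D,A]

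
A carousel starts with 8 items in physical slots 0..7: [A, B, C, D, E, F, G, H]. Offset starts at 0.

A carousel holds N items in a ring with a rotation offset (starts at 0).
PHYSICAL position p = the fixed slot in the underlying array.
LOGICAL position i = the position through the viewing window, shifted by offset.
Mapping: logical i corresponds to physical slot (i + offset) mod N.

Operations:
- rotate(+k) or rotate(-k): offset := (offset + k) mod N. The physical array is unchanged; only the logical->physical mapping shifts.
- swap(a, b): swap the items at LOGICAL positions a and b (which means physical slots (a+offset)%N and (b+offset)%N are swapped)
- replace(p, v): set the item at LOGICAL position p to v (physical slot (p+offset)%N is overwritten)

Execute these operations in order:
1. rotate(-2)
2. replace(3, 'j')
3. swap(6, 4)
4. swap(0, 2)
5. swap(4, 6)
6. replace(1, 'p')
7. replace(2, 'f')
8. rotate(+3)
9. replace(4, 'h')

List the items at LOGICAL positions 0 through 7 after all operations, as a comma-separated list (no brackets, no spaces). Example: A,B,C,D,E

Answer: j,C,D,E,h,A,p,f

Derivation:
After op 1 (rotate(-2)): offset=6, physical=[A,B,C,D,E,F,G,H], logical=[G,H,A,B,C,D,E,F]
After op 2 (replace(3, 'j')): offset=6, physical=[A,j,C,D,E,F,G,H], logical=[G,H,A,j,C,D,E,F]
After op 3 (swap(6, 4)): offset=6, physical=[A,j,E,D,C,F,G,H], logical=[G,H,A,j,E,D,C,F]
After op 4 (swap(0, 2)): offset=6, physical=[G,j,E,D,C,F,A,H], logical=[A,H,G,j,E,D,C,F]
After op 5 (swap(4, 6)): offset=6, physical=[G,j,C,D,E,F,A,H], logical=[A,H,G,j,C,D,E,F]
After op 6 (replace(1, 'p')): offset=6, physical=[G,j,C,D,E,F,A,p], logical=[A,p,G,j,C,D,E,F]
After op 7 (replace(2, 'f')): offset=6, physical=[f,j,C,D,E,F,A,p], logical=[A,p,f,j,C,D,E,F]
After op 8 (rotate(+3)): offset=1, physical=[f,j,C,D,E,F,A,p], logical=[j,C,D,E,F,A,p,f]
After op 9 (replace(4, 'h')): offset=1, physical=[f,j,C,D,E,h,A,p], logical=[j,C,D,E,h,A,p,f]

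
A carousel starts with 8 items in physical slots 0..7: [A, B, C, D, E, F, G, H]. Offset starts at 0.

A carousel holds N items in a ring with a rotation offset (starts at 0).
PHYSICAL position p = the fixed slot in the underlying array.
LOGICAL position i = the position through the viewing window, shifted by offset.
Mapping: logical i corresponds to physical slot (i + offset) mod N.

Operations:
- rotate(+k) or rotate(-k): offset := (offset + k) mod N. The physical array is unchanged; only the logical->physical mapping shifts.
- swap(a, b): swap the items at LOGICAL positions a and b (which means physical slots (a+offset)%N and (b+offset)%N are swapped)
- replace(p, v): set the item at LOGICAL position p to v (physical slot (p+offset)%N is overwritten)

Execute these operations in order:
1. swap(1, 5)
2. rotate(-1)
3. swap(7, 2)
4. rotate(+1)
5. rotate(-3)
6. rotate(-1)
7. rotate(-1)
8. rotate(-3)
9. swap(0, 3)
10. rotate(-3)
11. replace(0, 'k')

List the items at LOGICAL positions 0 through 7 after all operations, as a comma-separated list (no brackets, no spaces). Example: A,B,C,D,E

Answer: k,F,H,D,G,C,A,E

Derivation:
After op 1 (swap(1, 5)): offset=0, physical=[A,F,C,D,E,B,G,H], logical=[A,F,C,D,E,B,G,H]
After op 2 (rotate(-1)): offset=7, physical=[A,F,C,D,E,B,G,H], logical=[H,A,F,C,D,E,B,G]
After op 3 (swap(7, 2)): offset=7, physical=[A,G,C,D,E,B,F,H], logical=[H,A,G,C,D,E,B,F]
After op 4 (rotate(+1)): offset=0, physical=[A,G,C,D,E,B,F,H], logical=[A,G,C,D,E,B,F,H]
After op 5 (rotate(-3)): offset=5, physical=[A,G,C,D,E,B,F,H], logical=[B,F,H,A,G,C,D,E]
After op 6 (rotate(-1)): offset=4, physical=[A,G,C,D,E,B,F,H], logical=[E,B,F,H,A,G,C,D]
After op 7 (rotate(-1)): offset=3, physical=[A,G,C,D,E,B,F,H], logical=[D,E,B,F,H,A,G,C]
After op 8 (rotate(-3)): offset=0, physical=[A,G,C,D,E,B,F,H], logical=[A,G,C,D,E,B,F,H]
After op 9 (swap(0, 3)): offset=0, physical=[D,G,C,A,E,B,F,H], logical=[D,G,C,A,E,B,F,H]
After op 10 (rotate(-3)): offset=5, physical=[D,G,C,A,E,B,F,H], logical=[B,F,H,D,G,C,A,E]
After op 11 (replace(0, 'k')): offset=5, physical=[D,G,C,A,E,k,F,H], logical=[k,F,H,D,G,C,A,E]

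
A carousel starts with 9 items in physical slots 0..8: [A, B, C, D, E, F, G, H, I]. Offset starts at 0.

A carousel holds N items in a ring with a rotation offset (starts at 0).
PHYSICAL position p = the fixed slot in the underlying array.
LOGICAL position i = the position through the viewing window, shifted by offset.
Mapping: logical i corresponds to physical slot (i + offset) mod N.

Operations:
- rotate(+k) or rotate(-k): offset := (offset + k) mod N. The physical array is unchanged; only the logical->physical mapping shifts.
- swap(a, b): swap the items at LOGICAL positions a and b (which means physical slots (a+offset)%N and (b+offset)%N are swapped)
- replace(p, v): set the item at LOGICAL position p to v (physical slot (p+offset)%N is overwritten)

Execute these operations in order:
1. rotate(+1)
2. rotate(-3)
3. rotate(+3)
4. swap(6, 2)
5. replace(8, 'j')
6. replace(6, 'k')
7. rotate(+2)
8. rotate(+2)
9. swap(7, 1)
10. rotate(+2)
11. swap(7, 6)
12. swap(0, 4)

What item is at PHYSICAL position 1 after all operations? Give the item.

Answer: B

Derivation:
After op 1 (rotate(+1)): offset=1, physical=[A,B,C,D,E,F,G,H,I], logical=[B,C,D,E,F,G,H,I,A]
After op 2 (rotate(-3)): offset=7, physical=[A,B,C,D,E,F,G,H,I], logical=[H,I,A,B,C,D,E,F,G]
After op 3 (rotate(+3)): offset=1, physical=[A,B,C,D,E,F,G,H,I], logical=[B,C,D,E,F,G,H,I,A]
After op 4 (swap(6, 2)): offset=1, physical=[A,B,C,H,E,F,G,D,I], logical=[B,C,H,E,F,G,D,I,A]
After op 5 (replace(8, 'j')): offset=1, physical=[j,B,C,H,E,F,G,D,I], logical=[B,C,H,E,F,G,D,I,j]
After op 6 (replace(6, 'k')): offset=1, physical=[j,B,C,H,E,F,G,k,I], logical=[B,C,H,E,F,G,k,I,j]
After op 7 (rotate(+2)): offset=3, physical=[j,B,C,H,E,F,G,k,I], logical=[H,E,F,G,k,I,j,B,C]
After op 8 (rotate(+2)): offset=5, physical=[j,B,C,H,E,F,G,k,I], logical=[F,G,k,I,j,B,C,H,E]
After op 9 (swap(7, 1)): offset=5, physical=[j,B,C,G,E,F,H,k,I], logical=[F,H,k,I,j,B,C,G,E]
After op 10 (rotate(+2)): offset=7, physical=[j,B,C,G,E,F,H,k,I], logical=[k,I,j,B,C,G,E,F,H]
After op 11 (swap(7, 6)): offset=7, physical=[j,B,C,G,F,E,H,k,I], logical=[k,I,j,B,C,G,F,E,H]
After op 12 (swap(0, 4)): offset=7, physical=[j,B,k,G,F,E,H,C,I], logical=[C,I,j,B,k,G,F,E,H]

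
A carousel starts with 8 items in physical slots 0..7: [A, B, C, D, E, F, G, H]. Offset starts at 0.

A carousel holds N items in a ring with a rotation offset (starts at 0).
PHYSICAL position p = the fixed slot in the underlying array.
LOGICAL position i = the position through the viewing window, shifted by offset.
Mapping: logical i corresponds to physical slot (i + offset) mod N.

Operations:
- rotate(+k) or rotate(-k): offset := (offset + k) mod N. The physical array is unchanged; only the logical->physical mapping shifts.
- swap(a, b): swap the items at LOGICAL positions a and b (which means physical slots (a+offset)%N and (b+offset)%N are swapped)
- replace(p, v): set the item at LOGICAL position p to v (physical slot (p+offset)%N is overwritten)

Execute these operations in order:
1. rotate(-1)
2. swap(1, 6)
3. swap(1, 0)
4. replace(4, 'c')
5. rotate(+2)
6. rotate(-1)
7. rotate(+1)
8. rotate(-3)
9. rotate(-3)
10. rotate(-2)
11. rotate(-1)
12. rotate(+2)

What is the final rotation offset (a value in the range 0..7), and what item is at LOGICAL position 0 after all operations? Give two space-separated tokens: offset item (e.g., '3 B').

Answer: 2 C

Derivation:
After op 1 (rotate(-1)): offset=7, physical=[A,B,C,D,E,F,G,H], logical=[H,A,B,C,D,E,F,G]
After op 2 (swap(1, 6)): offset=7, physical=[F,B,C,D,E,A,G,H], logical=[H,F,B,C,D,E,A,G]
After op 3 (swap(1, 0)): offset=7, physical=[H,B,C,D,E,A,G,F], logical=[F,H,B,C,D,E,A,G]
After op 4 (replace(4, 'c')): offset=7, physical=[H,B,C,c,E,A,G,F], logical=[F,H,B,C,c,E,A,G]
After op 5 (rotate(+2)): offset=1, physical=[H,B,C,c,E,A,G,F], logical=[B,C,c,E,A,G,F,H]
After op 6 (rotate(-1)): offset=0, physical=[H,B,C,c,E,A,G,F], logical=[H,B,C,c,E,A,G,F]
After op 7 (rotate(+1)): offset=1, physical=[H,B,C,c,E,A,G,F], logical=[B,C,c,E,A,G,F,H]
After op 8 (rotate(-3)): offset=6, physical=[H,B,C,c,E,A,G,F], logical=[G,F,H,B,C,c,E,A]
After op 9 (rotate(-3)): offset=3, physical=[H,B,C,c,E,A,G,F], logical=[c,E,A,G,F,H,B,C]
After op 10 (rotate(-2)): offset=1, physical=[H,B,C,c,E,A,G,F], logical=[B,C,c,E,A,G,F,H]
After op 11 (rotate(-1)): offset=0, physical=[H,B,C,c,E,A,G,F], logical=[H,B,C,c,E,A,G,F]
After op 12 (rotate(+2)): offset=2, physical=[H,B,C,c,E,A,G,F], logical=[C,c,E,A,G,F,H,B]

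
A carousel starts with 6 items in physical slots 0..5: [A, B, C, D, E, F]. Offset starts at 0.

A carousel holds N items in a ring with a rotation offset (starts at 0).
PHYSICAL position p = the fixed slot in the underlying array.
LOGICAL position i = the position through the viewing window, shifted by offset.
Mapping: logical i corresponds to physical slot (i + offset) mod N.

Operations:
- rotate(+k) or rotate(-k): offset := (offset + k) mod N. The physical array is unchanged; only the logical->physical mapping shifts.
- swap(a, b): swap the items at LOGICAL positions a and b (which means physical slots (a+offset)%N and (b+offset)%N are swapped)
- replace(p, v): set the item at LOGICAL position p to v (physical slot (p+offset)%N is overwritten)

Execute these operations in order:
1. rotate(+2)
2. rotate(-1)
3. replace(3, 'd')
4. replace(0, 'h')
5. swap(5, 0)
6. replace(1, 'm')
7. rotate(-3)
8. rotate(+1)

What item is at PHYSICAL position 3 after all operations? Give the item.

After op 1 (rotate(+2)): offset=2, physical=[A,B,C,D,E,F], logical=[C,D,E,F,A,B]
After op 2 (rotate(-1)): offset=1, physical=[A,B,C,D,E,F], logical=[B,C,D,E,F,A]
After op 3 (replace(3, 'd')): offset=1, physical=[A,B,C,D,d,F], logical=[B,C,D,d,F,A]
After op 4 (replace(0, 'h')): offset=1, physical=[A,h,C,D,d,F], logical=[h,C,D,d,F,A]
After op 5 (swap(5, 0)): offset=1, physical=[h,A,C,D,d,F], logical=[A,C,D,d,F,h]
After op 6 (replace(1, 'm')): offset=1, physical=[h,A,m,D,d,F], logical=[A,m,D,d,F,h]
After op 7 (rotate(-3)): offset=4, physical=[h,A,m,D,d,F], logical=[d,F,h,A,m,D]
After op 8 (rotate(+1)): offset=5, physical=[h,A,m,D,d,F], logical=[F,h,A,m,D,d]

Answer: D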